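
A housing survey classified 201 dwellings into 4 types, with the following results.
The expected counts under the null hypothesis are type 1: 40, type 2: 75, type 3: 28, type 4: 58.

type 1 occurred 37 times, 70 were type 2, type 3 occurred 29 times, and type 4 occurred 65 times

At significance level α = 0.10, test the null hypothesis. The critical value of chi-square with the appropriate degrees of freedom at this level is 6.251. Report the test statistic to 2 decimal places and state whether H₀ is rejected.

type 1: (37 − 40)²/40 = 9/40 = 0.225
type 2: (70 − 75)²/75 = 25/75 = 0.333
type 3: (29 − 28)²/28 = 1/28 = 0.036
type 4: (65 − 58)²/58 = 49/58 = 0.845
Sum = 1.44
df = 3. Since 1.44 < 6.251, we do not reject H₀.

1.44; do not reject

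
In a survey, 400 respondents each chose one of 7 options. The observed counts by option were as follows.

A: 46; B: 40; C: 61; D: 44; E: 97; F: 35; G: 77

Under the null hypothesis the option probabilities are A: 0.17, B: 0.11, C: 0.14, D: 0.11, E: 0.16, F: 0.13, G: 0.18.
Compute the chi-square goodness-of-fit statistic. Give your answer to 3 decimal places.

Expected counts E_i = n·p_i: 400×0.17 = 68, 400×0.11 = 44, 400×0.14 = 56, 400×0.11 = 44, 400×0.16 = 64, 400×0.13 = 52, 400×0.18 = 72.
χ² = (46−68)²/68 + (40−44)²/44 + (61−56)²/56 + (44−44)²/44 + (97−64)²/64 + (35−52)²/52 + (77−72)²/72
   = 7.1176 + 0.3636 + 0.4464 + 0.0000 + 17.0156 + 5.5577 + 0.3472
Sum = 30.848

30.848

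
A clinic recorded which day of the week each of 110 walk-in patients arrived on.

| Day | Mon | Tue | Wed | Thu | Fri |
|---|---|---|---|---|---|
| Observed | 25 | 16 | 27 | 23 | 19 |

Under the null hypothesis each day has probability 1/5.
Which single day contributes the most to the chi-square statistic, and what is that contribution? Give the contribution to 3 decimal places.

Tue, 1.636

Under H₀ each category has probability 1/5, so each expected count is 110/5 = 22.
χ² = (25−22)²/22 + (16−22)²/22 + (27−22)²/22 + (23−22)²/22 + (19−22)²/22
   = 0.4091 + 1.6364 + 1.1364 + 0.0455 + 0.4091
The largest term is for Tue: 1.636.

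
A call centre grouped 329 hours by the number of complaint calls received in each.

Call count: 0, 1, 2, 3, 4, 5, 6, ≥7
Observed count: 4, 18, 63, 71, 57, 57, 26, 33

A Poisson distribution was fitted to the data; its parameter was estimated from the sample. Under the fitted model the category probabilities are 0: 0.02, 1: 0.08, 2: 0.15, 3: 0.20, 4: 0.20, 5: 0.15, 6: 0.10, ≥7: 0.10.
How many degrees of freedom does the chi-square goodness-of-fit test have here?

There are k = 8 categories and 1 parameter estimated from the data, so df = 8 − 1 − 1 = 6.

6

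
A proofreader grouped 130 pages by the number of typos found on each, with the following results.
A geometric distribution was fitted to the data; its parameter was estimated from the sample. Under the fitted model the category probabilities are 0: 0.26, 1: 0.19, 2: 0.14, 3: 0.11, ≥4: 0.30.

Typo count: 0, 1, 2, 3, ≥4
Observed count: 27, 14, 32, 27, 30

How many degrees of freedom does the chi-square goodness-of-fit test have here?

There are k = 5 categories and 1 parameter estimated from the data, so df = 5 − 1 − 1 = 3.

3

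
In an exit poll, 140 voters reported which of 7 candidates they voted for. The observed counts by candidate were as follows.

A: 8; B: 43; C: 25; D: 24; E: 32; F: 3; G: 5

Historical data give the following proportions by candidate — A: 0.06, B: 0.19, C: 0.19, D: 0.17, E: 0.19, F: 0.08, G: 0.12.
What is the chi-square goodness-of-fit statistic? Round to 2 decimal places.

25.62

Expected counts E_i = n·p_i: 140×0.06 = 8.4, 140×0.19 = 26.6, 140×0.19 = 26.6, 140×0.17 = 23.8, 140×0.19 = 26.6, 140×0.08 = 11.2, 140×0.12 = 16.8.
χ² = (8−8.4)²/8.4 + (43−26.6)²/26.6 + (25−26.6)²/26.6 + (24−23.8)²/23.8 + (32−26.6)²/26.6 + (3−11.2)²/11.2 + (5−16.8)²/16.8
   = 0.019 + 10.111 + 0.096 + 0.002 + 1.096 + 6.004 + 8.288
Sum = 25.62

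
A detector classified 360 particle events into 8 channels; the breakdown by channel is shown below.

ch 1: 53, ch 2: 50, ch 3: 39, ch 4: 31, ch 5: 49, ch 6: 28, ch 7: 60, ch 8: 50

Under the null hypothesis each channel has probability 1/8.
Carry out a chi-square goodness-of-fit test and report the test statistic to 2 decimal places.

19.47

Expected count for each of the 8 categories: 360/8 = 45.
χ² = (53−45)²/45 + (50−45)²/45 + (39−45)²/45 + (31−45)²/45 + (49−45)²/45 + (28−45)²/45 + (60−45)²/45 + (50−45)²/45
   = 1.422 + 0.556 + 0.800 + 4.356 + 0.356 + 6.422 + 5.000 + 0.556
Sum = 19.47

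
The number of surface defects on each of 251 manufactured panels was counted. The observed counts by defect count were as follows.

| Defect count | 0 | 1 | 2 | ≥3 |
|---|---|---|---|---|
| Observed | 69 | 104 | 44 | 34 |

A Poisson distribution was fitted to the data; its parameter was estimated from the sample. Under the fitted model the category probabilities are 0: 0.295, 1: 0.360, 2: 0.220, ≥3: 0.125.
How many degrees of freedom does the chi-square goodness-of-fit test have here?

2

There are k = 4 categories and 1 parameter estimated from the data, so df = 4 − 1 − 1 = 2.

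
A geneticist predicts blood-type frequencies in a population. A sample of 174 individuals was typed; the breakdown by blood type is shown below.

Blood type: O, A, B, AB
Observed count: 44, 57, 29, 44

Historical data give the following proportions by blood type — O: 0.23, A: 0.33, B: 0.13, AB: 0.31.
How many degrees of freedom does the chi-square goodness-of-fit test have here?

There are k = 4 categories and no parameters were estimated from the data, so df = 4 − 1 = 3.

3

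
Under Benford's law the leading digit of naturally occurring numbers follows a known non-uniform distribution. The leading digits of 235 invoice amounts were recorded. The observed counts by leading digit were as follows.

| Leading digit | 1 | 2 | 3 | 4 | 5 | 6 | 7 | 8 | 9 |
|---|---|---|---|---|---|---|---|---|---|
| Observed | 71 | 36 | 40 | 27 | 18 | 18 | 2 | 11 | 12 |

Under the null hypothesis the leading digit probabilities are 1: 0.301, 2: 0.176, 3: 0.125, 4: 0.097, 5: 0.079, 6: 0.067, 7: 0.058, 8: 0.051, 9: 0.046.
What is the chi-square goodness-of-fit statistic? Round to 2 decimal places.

15.79

Expected counts E_i = n·p_i: 235×0.301 = 70.735, 235×0.176 = 41.36, 235×0.125 = 29.375, 235×0.097 = 22.795, 235×0.079 = 18.565, 235×0.067 = 15.745, 235×0.058 = 13.63, 235×0.051 = 11.985, 235×0.046 = 10.81.
cat         O        E   (O−E)²/E
1          71   70.735      0.001
2          36    41.36      0.695
3          40   29.375      3.843
4          27   22.795      0.776
5          18   18.565      0.017
6          18   15.745      0.323
7           2    13.63      9.923
8          11   11.985      0.081
9          12    10.81      0.131
Sum = 15.79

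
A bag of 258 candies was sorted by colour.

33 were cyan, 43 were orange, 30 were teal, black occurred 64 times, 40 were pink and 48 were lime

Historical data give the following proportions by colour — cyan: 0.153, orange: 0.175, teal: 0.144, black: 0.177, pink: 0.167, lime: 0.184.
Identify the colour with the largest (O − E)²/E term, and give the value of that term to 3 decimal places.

black, 7.361

Expected counts E_i = n·p_i: 258×0.153 = 39.474, 258×0.175 = 45.15, 258×0.144 = 37.152, 258×0.177 = 45.666, 258×0.167 = 43.086, 258×0.184 = 47.472.
χ² = (33−39.474)²/39.474 + (43−45.15)²/45.15 + (30−37.152)²/37.152 + (64−45.666)²/45.666 + (40−43.086)²/43.086 + (48−47.472)²/47.472
   = 1.0618 + 0.1024 + 1.3768 + 7.3607 + 0.2210 + 0.0059
The largest term is for black: 7.361.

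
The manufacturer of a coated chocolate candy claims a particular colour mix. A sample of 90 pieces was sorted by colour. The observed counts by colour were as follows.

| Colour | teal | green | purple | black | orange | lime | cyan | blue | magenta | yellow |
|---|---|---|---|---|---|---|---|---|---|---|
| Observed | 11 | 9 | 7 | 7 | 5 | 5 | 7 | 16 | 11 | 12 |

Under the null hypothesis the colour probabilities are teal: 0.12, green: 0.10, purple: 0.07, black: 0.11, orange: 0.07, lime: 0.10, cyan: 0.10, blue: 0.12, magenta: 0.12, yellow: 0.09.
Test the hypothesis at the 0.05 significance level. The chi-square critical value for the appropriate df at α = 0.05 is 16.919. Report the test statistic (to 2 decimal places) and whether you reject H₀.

7.81; do not reject

Expected counts E_i = n·p_i: 90×0.12 = 10.8, 90×0.10 = 9, 90×0.07 = 6.3, 90×0.11 = 9.9, 90×0.07 = 6.3, 90×0.10 = 9, 90×0.10 = 9, 90×0.12 = 10.8, 90×0.12 = 10.8, 90×0.09 = 8.1.
χ² = (11−10.8)²/10.8 + (9−9)²/9 + (7−6.3)²/6.3 + (7−9.9)²/9.9 + (5−6.3)²/6.3 + (5−9)²/9 + (7−9)²/9 + (16−10.8)²/10.8 + (11−10.8)²/10.8 + (12−8.1)²/8.1
   = 0.004 + 0.000 + 0.078 + 0.849 + 0.268 + 1.778 + 0.444 + 2.504 + 0.004 + 1.878
Sum = 7.81
df = 9. Since 7.81 < 16.919, we do not reject H₀.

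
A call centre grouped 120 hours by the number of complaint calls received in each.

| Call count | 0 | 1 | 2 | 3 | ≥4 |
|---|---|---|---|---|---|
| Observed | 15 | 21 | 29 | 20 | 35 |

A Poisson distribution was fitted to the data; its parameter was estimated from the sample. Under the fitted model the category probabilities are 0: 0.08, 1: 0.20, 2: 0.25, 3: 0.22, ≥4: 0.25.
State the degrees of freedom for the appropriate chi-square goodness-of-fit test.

3

There are k = 5 categories and 1 parameter estimated from the data, so df = 5 − 1 − 1 = 3.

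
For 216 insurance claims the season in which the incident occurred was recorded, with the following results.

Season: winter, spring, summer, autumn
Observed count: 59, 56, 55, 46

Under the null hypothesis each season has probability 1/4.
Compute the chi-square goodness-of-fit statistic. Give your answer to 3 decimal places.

Expected count for each of the 4 categories: 216/4 = 54.
cat         O        E   (O−E)²/E
winter     59       54     0.4630
spring     56       54     0.0741
summer     55       54     0.0185
autumn     46       54     1.1852
Sum = 1.741

1.741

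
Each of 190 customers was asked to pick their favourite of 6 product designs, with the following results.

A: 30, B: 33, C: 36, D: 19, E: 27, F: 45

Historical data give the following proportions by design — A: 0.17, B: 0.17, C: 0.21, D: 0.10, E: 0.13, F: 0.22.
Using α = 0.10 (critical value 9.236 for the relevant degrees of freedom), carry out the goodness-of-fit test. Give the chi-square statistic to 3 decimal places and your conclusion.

Expected counts E_i = n·p_i: 190×0.17 = 32.3, 190×0.17 = 32.3, 190×0.21 = 39.9, 190×0.10 = 19, 190×0.13 = 24.7, 190×0.22 = 41.8.
cat         O        E   (O−E)²/E
A          30     32.3     0.1638
B          33     32.3     0.0152
C          36     39.9     0.3812
D          19       19     0.0000
E          27     24.7     0.2142
F          45     41.8     0.2450
Sum = 1.019
df = 5. Since 1.019 < 9.236, we do not reject H₀.

1.019; do not reject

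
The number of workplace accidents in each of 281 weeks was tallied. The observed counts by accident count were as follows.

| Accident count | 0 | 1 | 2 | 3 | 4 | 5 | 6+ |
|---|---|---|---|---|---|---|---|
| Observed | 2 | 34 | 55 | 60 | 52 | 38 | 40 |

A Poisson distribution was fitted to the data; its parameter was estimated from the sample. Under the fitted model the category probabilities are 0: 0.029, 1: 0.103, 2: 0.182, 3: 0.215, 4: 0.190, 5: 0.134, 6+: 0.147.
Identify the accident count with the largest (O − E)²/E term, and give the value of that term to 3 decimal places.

0, 4.640

Expected counts E_i = n·p_i: 281×0.029 = 8.149, 281×0.103 = 28.943, 281×0.182 = 51.142, 281×0.215 = 60.415, 281×0.190 = 53.39, 281×0.134 = 37.654, 281×0.147 = 41.307.
χ² = (2−8.149)²/8.149 + (34−28.943)²/28.943 + (55−51.142)²/51.142 + (60−60.415)²/60.415 + (52−53.39)²/53.39 + (38−37.654)²/37.654 + (40−41.307)²/41.307
   = 4.6399 + 0.8836 + 0.2910 + 0.0029 + 0.0362 + 0.0032 + 0.0414
The largest term is for 0: 4.640.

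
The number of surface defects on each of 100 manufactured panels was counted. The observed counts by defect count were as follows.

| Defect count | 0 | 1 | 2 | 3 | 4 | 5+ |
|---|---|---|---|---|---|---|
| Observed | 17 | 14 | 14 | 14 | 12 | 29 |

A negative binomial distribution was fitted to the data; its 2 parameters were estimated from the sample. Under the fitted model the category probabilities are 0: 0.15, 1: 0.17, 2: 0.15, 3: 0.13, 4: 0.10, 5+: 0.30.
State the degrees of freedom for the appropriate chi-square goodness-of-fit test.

3

There are k = 6 categories and 2 parameters estimated from the data, so df = 6 − 1 − 2 = 3.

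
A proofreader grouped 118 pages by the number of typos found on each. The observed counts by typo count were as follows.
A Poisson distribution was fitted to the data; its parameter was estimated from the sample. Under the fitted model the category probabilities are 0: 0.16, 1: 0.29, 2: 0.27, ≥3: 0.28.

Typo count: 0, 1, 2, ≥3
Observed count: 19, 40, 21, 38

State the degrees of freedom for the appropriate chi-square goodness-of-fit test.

2

There are k = 4 categories and 1 parameter estimated from the data, so df = 4 − 1 − 1 = 2.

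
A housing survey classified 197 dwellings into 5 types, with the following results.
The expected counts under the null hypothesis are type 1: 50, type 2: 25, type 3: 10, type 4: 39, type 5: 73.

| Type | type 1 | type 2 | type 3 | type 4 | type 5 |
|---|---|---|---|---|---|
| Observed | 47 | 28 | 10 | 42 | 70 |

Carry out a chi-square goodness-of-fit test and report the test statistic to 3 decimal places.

0.894

type 1: (47 − 50)²/50 = 9/50 = 0.1800
type 2: (28 − 25)²/25 = 9/25 = 0.3600
type 3: (10 − 10)²/10 = 0/10 = 0.0000
type 4: (42 − 39)²/39 = 9/39 = 0.2308
type 5: (70 − 73)²/73 = 9/73 = 0.1233
Sum = 0.894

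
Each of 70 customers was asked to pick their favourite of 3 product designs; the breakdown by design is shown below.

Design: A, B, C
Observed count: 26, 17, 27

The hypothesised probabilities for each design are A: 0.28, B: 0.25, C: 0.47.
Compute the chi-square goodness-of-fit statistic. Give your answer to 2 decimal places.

3.16

Expected counts E_i = n·p_i: 70×0.28 = 19.6, 70×0.25 = 17.5, 70×0.47 = 32.9.
A: (26 − 19.6)²/19.6 = 40.96/19.6 = 2.090
B: (17 − 17.5)²/17.5 = 0.25/17.5 = 0.014
C: (27 − 32.9)²/32.9 = 34.81/32.9 = 1.058
Sum = 3.16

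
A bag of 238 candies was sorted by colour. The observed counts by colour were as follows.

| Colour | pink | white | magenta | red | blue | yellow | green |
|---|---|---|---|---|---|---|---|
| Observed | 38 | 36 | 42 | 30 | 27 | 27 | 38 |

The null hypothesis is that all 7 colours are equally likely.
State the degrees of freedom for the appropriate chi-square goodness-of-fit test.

There are k = 7 categories and no parameters were estimated from the data, so df = 7 − 1 = 6.

6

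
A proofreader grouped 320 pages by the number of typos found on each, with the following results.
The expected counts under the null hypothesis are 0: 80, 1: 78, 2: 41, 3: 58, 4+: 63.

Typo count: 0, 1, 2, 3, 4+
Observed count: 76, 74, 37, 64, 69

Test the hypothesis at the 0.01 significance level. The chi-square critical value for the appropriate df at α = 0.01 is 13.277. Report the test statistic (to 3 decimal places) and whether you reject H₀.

1.987; do not reject

χ² = (76−80)²/80 + (74−78)²/78 + (37−41)²/41 + (64−58)²/58 + (69−63)²/63
   = 0.2000 + 0.2051 + 0.3902 + 0.6207 + 0.5714
Sum = 1.987
df = 4. Since 1.987 < 13.277, we do not reject H₀.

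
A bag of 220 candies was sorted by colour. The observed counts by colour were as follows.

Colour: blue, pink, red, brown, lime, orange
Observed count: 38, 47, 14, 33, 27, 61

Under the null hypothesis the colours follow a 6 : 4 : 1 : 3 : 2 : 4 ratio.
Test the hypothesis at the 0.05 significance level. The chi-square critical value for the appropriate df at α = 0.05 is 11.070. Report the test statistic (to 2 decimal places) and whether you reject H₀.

Ratio total = 20. Expected counts: 220×6/20 = 66, 220×4/20 = 44, 220×1/20 = 11, 220×3/20 = 33, 220×2/20 = 22, 220×4/20 = 44.
blue: (38 − 66)²/66 = 784/66 = 11.879
pink: (47 − 44)²/44 = 9/44 = 0.205
red: (14 − 11)²/11 = 9/11 = 0.818
brown: (33 − 33)²/33 = 0/33 = 0.000
lime: (27 − 22)²/22 = 25/22 = 1.136
orange: (61 − 44)²/44 = 289/44 = 6.568
Sum = 20.61
df = 5. Since 20.61 > 11.070, we reject H₀.

20.61; reject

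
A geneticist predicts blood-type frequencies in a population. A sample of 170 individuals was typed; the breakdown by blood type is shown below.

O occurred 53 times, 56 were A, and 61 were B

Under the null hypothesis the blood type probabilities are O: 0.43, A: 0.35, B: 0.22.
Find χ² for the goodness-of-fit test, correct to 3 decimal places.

Expected counts E_i = n·p_i: 170×0.43 = 73.1, 170×0.35 = 59.5, 170×0.22 = 37.4.
O: (53 − 73.1)²/73.1 = 404.01/73.1 = 5.5268
A: (56 − 59.5)²/59.5 = 12.25/59.5 = 0.2059
B: (61 − 37.4)²/37.4 = 556.96/37.4 = 14.8920
Sum = 20.625

20.625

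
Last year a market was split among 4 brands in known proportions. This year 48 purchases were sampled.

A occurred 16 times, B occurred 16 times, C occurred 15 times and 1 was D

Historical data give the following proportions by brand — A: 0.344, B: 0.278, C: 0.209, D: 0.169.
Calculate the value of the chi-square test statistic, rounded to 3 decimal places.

9.240

Expected counts E_i = n·p_i: 48×0.344 = 16.512, 48×0.278 = 13.344, 48×0.209 = 10.032, 48×0.169 = 8.112.
cat         O        E   (O−E)²/E
A          16   16.512     0.0159
B          16   13.344     0.5287
C          15   10.032     2.4602
D           1    8.112     6.2353
Sum = 9.240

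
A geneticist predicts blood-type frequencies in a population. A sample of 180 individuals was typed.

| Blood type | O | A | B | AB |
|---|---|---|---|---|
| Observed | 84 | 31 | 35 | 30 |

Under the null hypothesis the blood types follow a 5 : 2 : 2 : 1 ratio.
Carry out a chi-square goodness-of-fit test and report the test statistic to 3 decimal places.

9.122

Ratio total = 10. Expected counts: 180×5/10 = 90, 180×2/10 = 36, 180×2/10 = 36, 180×1/10 = 18.
O: (84 − 90)²/90 = 36/90 = 0.4000
A: (31 − 36)²/36 = 25/36 = 0.6944
B: (35 − 36)²/36 = 1/36 = 0.0278
AB: (30 − 18)²/18 = 144/18 = 8.0000
Sum = 9.122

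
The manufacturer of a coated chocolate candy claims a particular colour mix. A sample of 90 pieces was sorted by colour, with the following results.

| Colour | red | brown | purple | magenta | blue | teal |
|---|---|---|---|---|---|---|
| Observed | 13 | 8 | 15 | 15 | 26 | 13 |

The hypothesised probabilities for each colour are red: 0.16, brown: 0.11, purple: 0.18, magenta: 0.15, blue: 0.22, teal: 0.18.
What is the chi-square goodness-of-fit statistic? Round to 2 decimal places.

Expected counts E_i = n·p_i: 90×0.16 = 14.4, 90×0.11 = 9.9, 90×0.18 = 16.2, 90×0.15 = 13.5, 90×0.22 = 19.8, 90×0.18 = 16.2.
cat          O        E   (O−E)²/E
red         13     14.4      0.136
brown        8      9.9      0.365
purple      15     16.2      0.089
magenta     15     13.5      0.167
blue        26     19.8      1.941
teal        13     16.2      0.632
Sum = 3.33

3.33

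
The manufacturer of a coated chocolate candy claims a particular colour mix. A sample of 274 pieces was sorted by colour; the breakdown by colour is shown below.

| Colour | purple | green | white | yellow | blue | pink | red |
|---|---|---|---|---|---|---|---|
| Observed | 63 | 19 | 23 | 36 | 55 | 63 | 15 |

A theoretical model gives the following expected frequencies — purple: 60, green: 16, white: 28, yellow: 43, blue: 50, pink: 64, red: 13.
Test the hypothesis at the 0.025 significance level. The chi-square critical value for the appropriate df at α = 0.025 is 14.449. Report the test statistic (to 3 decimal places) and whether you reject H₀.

cat         O        E   (O−E)²/E
purple     63       60     0.1500
green      19       16     0.5625
white      23       28     0.8929
yellow     36       43     1.1395
blue       55       50     0.5000
pink       63       64     0.0156
red        15       13     0.3077
Sum = 3.568
df = 6. Since 3.568 < 14.449, we do not reject H₀.

3.568; do not reject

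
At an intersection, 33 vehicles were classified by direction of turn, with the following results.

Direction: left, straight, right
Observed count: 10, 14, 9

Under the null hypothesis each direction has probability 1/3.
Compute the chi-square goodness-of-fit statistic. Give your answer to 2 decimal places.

Expected count for each of the 3 categories: 33/3 = 11.
left: (10 − 11)²/11 = 1/11 = 0.091
straight: (14 − 11)²/11 = 9/11 = 0.818
right: (9 − 11)²/11 = 4/11 = 0.364
Sum = 1.27

1.27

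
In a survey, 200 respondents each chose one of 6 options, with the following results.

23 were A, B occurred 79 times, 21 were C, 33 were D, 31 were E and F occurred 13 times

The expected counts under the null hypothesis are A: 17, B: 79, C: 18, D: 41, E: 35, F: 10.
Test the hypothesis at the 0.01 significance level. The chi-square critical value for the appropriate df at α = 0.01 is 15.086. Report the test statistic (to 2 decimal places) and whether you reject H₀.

5.54; do not reject

χ² = (23−17)²/17 + (79−79)²/79 + (21−18)²/18 + (33−41)²/41 + (31−35)²/35 + (13−10)²/10
   = 2.118 + 0.000 + 0.500 + 1.561 + 0.457 + 0.900
Sum = 5.54
df = 5. Since 5.54 < 15.086, we do not reject H₀.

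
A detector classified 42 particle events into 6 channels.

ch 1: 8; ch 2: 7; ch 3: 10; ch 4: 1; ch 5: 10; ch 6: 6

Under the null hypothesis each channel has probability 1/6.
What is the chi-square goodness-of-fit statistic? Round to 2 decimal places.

Expected count for each of the 6 categories: 42/6 = 7.
χ² = (8−7)²/7 + (7−7)²/7 + (10−7)²/7 + (1−7)²/7 + (10−7)²/7 + (6−7)²/7
   = 0.143 + 0.000 + 1.286 + 5.143 + 1.286 + 0.143
Sum = 8.00

8.00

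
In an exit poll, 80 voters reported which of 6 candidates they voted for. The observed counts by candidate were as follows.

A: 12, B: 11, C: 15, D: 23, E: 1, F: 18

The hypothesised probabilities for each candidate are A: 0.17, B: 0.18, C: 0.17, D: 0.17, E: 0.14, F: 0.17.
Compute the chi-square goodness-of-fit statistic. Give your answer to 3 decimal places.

18.345

Expected counts E_i = n·p_i: 80×0.17 = 13.6, 80×0.18 = 14.4, 80×0.17 = 13.6, 80×0.17 = 13.6, 80×0.14 = 11.2, 80×0.17 = 13.6.
χ² = (12−13.6)²/13.6 + (11−14.4)²/14.4 + (15−13.6)²/13.6 + (23−13.6)²/13.6 + (1−11.2)²/11.2 + (18−13.6)²/13.6
   = 0.1882 + 0.8028 + 0.1441 + 6.4971 + 9.2893 + 1.4235
Sum = 18.345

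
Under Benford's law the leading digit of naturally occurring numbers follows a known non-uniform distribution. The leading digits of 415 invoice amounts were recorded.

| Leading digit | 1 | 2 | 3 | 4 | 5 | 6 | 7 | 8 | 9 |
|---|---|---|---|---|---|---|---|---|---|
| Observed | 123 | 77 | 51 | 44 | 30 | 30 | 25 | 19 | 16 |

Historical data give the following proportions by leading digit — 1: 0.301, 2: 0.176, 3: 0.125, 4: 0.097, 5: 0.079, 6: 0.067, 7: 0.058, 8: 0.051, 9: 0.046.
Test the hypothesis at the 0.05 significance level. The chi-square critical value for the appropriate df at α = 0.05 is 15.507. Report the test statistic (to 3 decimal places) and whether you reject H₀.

1.775; do not reject

Expected counts E_i = n·p_i: 415×0.301 = 124.915, 415×0.176 = 73.04, 415×0.125 = 51.875, 415×0.097 = 40.255, 415×0.079 = 32.785, 415×0.067 = 27.805, 415×0.058 = 24.07, 415×0.051 = 21.165, 415×0.046 = 19.09.
cat         O        E   (O−E)²/E
1         123  124.915     0.0294
2          77    73.04     0.2147
3          51   51.875     0.0148
4          44   40.255     0.3484
5          30   32.785     0.2366
6          30   27.805     0.1733
7          25    24.07     0.0359
8          19   21.165     0.2215
9          16    19.09     0.5002
Sum = 1.775
df = 8. Since 1.775 < 15.507, we do not reject H₀.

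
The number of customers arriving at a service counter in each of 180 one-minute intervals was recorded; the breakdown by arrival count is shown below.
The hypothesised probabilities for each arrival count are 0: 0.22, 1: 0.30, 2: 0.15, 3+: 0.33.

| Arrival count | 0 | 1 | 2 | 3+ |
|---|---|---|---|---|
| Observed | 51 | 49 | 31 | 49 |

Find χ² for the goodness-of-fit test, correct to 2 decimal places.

Expected counts E_i = n·p_i: 180×0.22 = 39.6, 180×0.30 = 54, 180×0.15 = 27, 180×0.33 = 59.4.
cat         O        E   (O−E)²/E
0          51     39.6      3.282
1          49       54      0.463
2          31       27      0.593
3+         49     59.4      1.821
Sum = 6.16

6.16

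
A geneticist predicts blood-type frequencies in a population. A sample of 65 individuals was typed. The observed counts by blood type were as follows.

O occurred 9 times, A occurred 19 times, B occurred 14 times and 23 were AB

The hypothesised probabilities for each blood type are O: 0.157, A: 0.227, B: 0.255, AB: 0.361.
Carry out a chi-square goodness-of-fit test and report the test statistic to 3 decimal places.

Expected counts E_i = n·p_i: 65×0.157 = 10.205, 65×0.227 = 14.755, 65×0.255 = 16.575, 65×0.361 = 23.465.
χ² = (9−10.205)²/10.205 + (19−14.755)²/14.755 + (14−16.575)²/16.575 + (23−23.465)²/23.465
   = 0.1423 + 1.2213 + 0.4000 + 0.0092
Sum = 1.773

1.773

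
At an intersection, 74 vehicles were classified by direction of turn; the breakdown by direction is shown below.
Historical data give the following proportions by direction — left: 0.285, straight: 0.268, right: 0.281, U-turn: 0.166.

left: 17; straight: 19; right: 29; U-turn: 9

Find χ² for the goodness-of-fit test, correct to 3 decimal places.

4.944

Expected counts E_i = n·p_i: 74×0.285 = 21.09, 74×0.268 = 19.832, 74×0.281 = 20.794, 74×0.166 = 12.284.
left: (17 − 21.09)²/21.09 = 16.7281/21.09 = 0.7932
straight: (19 − 19.832)²/19.832 = 0.692224/19.832 = 0.0349
right: (29 − 20.794)²/20.794 = 67.338436/20.794 = 3.2384
U-turn: (9 − 12.284)²/12.284 = 10.784656/12.284 = 0.8779
Sum = 4.944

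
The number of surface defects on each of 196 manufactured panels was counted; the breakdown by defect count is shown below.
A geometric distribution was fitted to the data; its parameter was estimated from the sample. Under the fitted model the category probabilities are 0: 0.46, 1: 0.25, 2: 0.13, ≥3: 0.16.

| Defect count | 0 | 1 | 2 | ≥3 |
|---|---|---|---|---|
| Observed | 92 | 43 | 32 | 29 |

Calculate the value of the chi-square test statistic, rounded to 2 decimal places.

Expected counts E_i = n·p_i: 196×0.46 = 90.16, 196×0.25 = 49, 196×0.13 = 25.48, 196×0.16 = 31.36.
χ² = (92−90.16)²/90.16 + (43−49)²/49 + (32−25.48)²/25.48 + (29−31.36)²/31.36
   = 0.038 + 0.735 + 1.668 + 0.178
Sum = 2.62

2.62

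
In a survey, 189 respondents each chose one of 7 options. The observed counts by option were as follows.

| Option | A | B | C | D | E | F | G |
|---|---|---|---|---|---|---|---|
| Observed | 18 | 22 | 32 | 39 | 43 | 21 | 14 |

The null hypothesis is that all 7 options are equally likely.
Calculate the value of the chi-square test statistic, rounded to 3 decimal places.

27.259

Expected count for each of the 7 categories: 189/7 = 27.
cat         O        E   (O−E)²/E
A          18       27     3.0000
B          22       27     0.9259
C          32       27     0.9259
D          39       27     5.3333
E          43       27     9.4815
F          21       27     1.3333
G          14       27     6.2593
Sum = 27.259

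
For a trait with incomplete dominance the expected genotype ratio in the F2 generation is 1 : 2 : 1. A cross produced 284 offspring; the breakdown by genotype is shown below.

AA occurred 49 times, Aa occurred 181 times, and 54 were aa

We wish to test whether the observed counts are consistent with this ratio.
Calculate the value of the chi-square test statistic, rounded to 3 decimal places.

21.599

Ratio total = 4. Expected counts: 284×1/4 = 71, 284×2/4 = 142, 284×1/4 = 71.
χ² = (49−71)²/71 + (181−142)²/142 + (54−71)²/71
   = 6.8169 + 10.7113 + 4.0704
Sum = 21.599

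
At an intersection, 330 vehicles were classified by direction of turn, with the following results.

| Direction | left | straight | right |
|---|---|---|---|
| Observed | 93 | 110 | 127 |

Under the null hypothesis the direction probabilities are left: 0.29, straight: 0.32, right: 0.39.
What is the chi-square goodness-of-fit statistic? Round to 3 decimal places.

Expected counts E_i = n·p_i: 330×0.29 = 95.7, 330×0.32 = 105.6, 330×0.39 = 128.7.
cat           O        E   (O−E)²/E
left         93     95.7     0.0762
straight    110    105.6     0.1833
right       127    128.7     0.0225
Sum = 0.282

0.282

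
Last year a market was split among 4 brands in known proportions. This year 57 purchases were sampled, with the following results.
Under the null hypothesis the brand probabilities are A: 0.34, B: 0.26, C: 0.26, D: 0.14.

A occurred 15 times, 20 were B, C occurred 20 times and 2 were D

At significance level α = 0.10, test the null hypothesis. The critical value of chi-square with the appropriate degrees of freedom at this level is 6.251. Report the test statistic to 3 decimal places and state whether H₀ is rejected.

9.092; reject

Expected counts E_i = n·p_i: 57×0.34 = 19.38, 57×0.26 = 14.82, 57×0.26 = 14.82, 57×0.14 = 7.98.
cat         O        E   (O−E)²/E
A          15    19.38     0.9899
B          20    14.82     1.8106
C          20    14.82     1.8106
D           2     7.98     4.4813
Sum = 9.092
df = 3. Since 9.092 > 6.251, we reject H₀.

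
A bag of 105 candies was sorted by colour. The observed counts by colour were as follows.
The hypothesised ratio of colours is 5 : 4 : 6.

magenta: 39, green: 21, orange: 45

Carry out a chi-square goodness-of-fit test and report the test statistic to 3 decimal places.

2.421

Ratio total = 15. Expected counts: 105×5/15 = 35, 105×4/15 = 28, 105×6/15 = 42.
magenta: (39 − 35)²/35 = 16/35 = 0.4571
green: (21 − 28)²/28 = 49/28 = 1.7500
orange: (45 − 42)²/42 = 9/42 = 0.2143
Sum = 2.421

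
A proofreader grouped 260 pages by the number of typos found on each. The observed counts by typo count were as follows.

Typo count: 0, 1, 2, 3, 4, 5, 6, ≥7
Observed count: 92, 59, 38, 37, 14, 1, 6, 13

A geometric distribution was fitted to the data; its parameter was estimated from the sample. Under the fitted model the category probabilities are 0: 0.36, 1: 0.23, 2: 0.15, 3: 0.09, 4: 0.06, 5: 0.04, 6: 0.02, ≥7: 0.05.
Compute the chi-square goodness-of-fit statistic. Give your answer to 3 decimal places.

16.751

Expected counts E_i = n·p_i: 260×0.36 = 93.6, 260×0.23 = 59.8, 260×0.15 = 39, 260×0.09 = 23.4, 260×0.06 = 15.6, 260×0.04 = 10.4, 260×0.02 = 5.2, 260×0.05 = 13.
χ² = (92−93.6)²/93.6 + (59−59.8)²/59.8 + (38−39)²/39 + (37−23.4)²/23.4 + (14−15.6)²/15.6 + (1−10.4)²/10.4 + (6−5.2)²/5.2 + (13−13)²/13
   = 0.0274 + 0.0107 + 0.0256 + 7.9043 + 0.1641 + 8.4962 + 0.1231 + 0.0000
Sum = 16.751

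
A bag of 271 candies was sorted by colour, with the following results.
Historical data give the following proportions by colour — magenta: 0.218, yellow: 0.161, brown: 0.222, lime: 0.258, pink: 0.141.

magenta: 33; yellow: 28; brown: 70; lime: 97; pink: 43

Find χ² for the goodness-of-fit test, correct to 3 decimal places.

29.810

Expected counts E_i = n·p_i: 271×0.218 = 59.078, 271×0.161 = 43.631, 271×0.222 = 60.162, 271×0.258 = 69.918, 271×0.141 = 38.211.
χ² = (33−59.078)²/59.078 + (28−43.631)²/43.631 + (70−60.162)²/60.162 + (97−69.918)²/69.918 + (43−38.211)²/38.211
   = 11.5113 + 5.5999 + 1.6088 + 10.4899 + 0.6002
Sum = 29.810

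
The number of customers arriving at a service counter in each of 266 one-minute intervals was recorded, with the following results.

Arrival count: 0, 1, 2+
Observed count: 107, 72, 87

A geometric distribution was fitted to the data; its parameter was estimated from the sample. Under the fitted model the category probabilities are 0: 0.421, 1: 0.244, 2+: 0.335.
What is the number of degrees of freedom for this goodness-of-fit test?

There are k = 3 categories and 1 parameter estimated from the data, so df = 3 − 1 − 1 = 1.

1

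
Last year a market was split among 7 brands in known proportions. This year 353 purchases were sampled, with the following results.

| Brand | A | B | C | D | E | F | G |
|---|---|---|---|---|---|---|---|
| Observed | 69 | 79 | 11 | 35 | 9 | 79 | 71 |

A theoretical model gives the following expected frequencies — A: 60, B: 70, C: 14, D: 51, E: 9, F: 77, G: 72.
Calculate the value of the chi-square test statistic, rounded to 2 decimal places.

cat         O        E   (O−E)²/E
A          69       60      1.350
B          79       70      1.157
C          11       14      0.643
D          35       51      5.020
E           9        9      0.000
F          79       77      0.052
G          71       72      0.014
Sum = 8.24

8.24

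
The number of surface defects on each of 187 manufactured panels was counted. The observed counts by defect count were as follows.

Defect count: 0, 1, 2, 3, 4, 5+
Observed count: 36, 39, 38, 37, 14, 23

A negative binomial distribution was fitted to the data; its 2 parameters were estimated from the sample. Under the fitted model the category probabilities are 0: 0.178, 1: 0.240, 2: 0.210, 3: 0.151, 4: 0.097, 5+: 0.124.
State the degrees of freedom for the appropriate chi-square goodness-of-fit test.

3

There are k = 6 categories and 2 parameters estimated from the data, so df = 6 − 1 − 2 = 3.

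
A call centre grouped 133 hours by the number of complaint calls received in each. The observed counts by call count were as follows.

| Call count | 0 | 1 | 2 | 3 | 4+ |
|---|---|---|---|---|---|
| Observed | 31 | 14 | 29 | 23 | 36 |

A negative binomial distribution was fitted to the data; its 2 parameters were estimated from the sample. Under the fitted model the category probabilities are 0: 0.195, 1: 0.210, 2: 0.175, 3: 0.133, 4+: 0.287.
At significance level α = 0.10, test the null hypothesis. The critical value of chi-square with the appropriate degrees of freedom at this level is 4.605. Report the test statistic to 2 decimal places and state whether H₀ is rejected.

Expected counts E_i = n·p_i: 133×0.195 = 25.935, 133×0.210 = 27.93, 133×0.175 = 23.275, 133×0.133 = 17.689, 133×0.287 = 38.171.
0: (31 − 25.935)²/25.935 = 25.654225/25.935 = 0.989
1: (14 − 27.93)²/27.93 = 194.0449/27.93 = 6.948
2: (29 − 23.275)²/23.275 = 32.775625/23.275 = 1.408
3: (23 − 17.689)²/17.689 = 28.206721/17.689 = 1.595
4+: (36 − 38.171)²/38.171 = 4.713241/38.171 = 0.123
Sum = 11.06
df = 2. Since 11.06 > 4.605, we reject H₀.

11.06; reject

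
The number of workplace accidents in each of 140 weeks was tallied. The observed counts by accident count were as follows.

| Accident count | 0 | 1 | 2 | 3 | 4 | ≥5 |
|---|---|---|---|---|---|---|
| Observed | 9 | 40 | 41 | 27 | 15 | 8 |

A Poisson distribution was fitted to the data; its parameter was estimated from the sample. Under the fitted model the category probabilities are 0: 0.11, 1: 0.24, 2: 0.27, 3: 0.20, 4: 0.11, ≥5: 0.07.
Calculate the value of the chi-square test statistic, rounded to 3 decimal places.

4.526

Expected counts E_i = n·p_i: 140×0.11 = 15.4, 140×0.24 = 33.6, 140×0.27 = 37.8, 140×0.20 = 28, 140×0.11 = 15.4, 140×0.07 = 9.8.
0: (9 − 15.4)²/15.4 = 40.96/15.4 = 2.6597
1: (40 − 33.6)²/33.6 = 40.96/33.6 = 1.2190
2: (41 − 37.8)²/37.8 = 10.24/37.8 = 0.2709
3: (27 − 28)²/28 = 1/28 = 0.0357
4: (15 − 15.4)²/15.4 = 0.16/15.4 = 0.0104
≥5: (8 − 9.8)²/9.8 = 3.24/9.8 = 0.3306
Sum = 4.526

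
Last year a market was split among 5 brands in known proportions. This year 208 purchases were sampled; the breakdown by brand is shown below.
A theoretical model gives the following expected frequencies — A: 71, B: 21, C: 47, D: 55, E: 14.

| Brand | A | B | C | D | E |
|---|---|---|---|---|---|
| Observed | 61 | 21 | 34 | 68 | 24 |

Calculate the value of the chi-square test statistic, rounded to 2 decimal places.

15.22

A: (61 − 71)²/71 = 100/71 = 1.408
B: (21 − 21)²/21 = 0/21 = 0.000
C: (34 − 47)²/47 = 169/47 = 3.596
D: (68 − 55)²/55 = 169/55 = 3.073
E: (24 − 14)²/14 = 100/14 = 7.143
Sum = 15.22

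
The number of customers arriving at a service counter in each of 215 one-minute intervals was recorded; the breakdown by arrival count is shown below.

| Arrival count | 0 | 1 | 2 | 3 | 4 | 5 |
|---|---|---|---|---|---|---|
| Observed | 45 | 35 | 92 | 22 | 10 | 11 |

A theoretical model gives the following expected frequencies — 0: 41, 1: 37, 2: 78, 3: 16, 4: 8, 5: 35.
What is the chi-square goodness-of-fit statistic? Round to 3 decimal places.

cat         O        E   (O−E)²/E
0          45       41     0.3902
1          35       37     0.1081
2          92       78     2.5128
3          22       16     2.2500
4          10        8     0.5000
5          11       35    16.4571
Sum = 22.218

22.218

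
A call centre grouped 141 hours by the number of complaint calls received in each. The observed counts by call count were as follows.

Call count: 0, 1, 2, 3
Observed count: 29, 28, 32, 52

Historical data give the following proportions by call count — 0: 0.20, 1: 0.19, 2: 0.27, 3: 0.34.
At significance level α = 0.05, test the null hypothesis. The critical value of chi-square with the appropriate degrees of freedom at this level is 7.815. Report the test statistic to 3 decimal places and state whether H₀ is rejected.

1.389; do not reject

Expected counts E_i = n·p_i: 141×0.20 = 28.2, 141×0.19 = 26.79, 141×0.27 = 38.07, 141×0.34 = 47.94.
χ² = (29−28.2)²/28.2 + (28−26.79)²/26.79 + (32−38.07)²/38.07 + (52−47.94)²/47.94
   = 0.0227 + 0.0547 + 0.9678 + 0.3438
Sum = 1.389
df = 3. Since 1.389 < 7.815, we do not reject H₀.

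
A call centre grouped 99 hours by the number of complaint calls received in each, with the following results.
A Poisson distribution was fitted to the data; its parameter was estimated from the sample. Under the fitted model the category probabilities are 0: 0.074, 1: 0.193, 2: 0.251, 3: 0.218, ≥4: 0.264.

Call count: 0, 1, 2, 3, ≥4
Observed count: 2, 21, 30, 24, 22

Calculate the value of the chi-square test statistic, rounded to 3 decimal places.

6.053

Expected counts E_i = n·p_i: 99×0.074 = 7.326, 99×0.193 = 19.107, 99×0.251 = 24.849, 99×0.218 = 21.582, 99×0.264 = 26.136.
χ² = (2−7.326)²/7.326 + (21−19.107)²/19.107 + (30−24.849)²/24.849 + (24−21.582)²/21.582 + (22−26.136)²/26.136
   = 3.8720 + 0.1875 + 1.0678 + 0.2709 + 0.6545
Sum = 6.053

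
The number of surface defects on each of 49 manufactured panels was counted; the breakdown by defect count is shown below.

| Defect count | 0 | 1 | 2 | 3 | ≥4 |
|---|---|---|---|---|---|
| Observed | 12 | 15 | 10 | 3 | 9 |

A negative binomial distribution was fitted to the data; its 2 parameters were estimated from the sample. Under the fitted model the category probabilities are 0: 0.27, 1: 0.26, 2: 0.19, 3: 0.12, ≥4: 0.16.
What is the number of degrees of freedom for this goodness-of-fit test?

2

There are k = 5 categories and 2 parameters estimated from the data, so df = 5 − 1 − 2 = 2.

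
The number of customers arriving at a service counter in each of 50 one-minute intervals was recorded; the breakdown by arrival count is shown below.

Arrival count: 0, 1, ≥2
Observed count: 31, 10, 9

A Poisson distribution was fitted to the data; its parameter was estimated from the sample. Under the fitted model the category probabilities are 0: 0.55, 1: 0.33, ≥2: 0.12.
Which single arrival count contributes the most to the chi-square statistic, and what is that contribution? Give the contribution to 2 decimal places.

1, 2.56

Expected counts E_i = n·p_i: 50×0.55 = 27.5, 50×0.33 = 16.5, 50×0.12 = 6.
cat         O        E   (O−E)²/E
0          31     27.5      0.445
1          10     16.5      2.561
≥2          9        6      1.500
The largest term is for 1: 2.56.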